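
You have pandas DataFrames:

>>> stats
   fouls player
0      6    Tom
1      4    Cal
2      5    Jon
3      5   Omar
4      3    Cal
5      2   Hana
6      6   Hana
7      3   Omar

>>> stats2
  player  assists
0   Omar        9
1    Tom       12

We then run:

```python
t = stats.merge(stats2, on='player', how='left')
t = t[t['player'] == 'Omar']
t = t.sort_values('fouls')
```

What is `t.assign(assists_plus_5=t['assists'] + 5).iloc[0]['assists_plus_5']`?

merge on 'player' (how='left') → 8 rows:
   fouls player  assists
0      6    Tom     12.0
1      4    Cal      NaN
2      5    Jon      NaN
3      5   Omar      9.0
4      3    Cal      NaN
5      2   Hana      NaN
6      6   Hana      NaN
7      3   Omar      9.0
filter rows where player == 'Omar':
   fouls player  assists
3      5   Omar      9.0
7      3   Omar      9.0
sort by fouls:
   fouls player  assists
7      3   Omar      9.0
3      5   Omar      9.0
add column assists_plus_5 = t['assists'] + 5:
   fouls player  assists  assists_plus_5
7      3   Omar      9.0            14.0
3      5   Omar      9.0            14.0
Then the value at position 0, column 'assists_plus_5': 14.0

14.0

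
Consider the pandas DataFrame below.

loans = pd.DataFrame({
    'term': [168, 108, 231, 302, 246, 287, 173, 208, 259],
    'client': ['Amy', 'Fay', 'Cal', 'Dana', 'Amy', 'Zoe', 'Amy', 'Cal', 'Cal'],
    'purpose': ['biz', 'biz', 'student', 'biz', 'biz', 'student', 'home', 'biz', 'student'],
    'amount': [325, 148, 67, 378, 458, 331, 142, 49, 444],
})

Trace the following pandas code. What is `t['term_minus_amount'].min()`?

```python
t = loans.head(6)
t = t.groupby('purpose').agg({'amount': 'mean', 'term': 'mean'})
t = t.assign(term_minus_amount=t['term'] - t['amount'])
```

take first 6 rows:
   term client  purpose  amount
0   168    Amy      biz     325
1   108    Fay      biz     148
2   231    Cal  student      67
3   302   Dana      biz     378
4   246    Amy      biz     458
5   287    Zoe  student     331
group by purpose: mean(amount), mean(term):
         amount   term
purpose               
biz      327.25  206.0
student  199.00  259.0
add column term_minus_amount = t['term'] - t['amount']:
         amount   term  term_minus_amount
purpose                                  
biz      327.25  206.0            -121.25
student  199.00  259.0              60.00
Taking the min of column 'term_minus_amount' gives -121.25.

-121.25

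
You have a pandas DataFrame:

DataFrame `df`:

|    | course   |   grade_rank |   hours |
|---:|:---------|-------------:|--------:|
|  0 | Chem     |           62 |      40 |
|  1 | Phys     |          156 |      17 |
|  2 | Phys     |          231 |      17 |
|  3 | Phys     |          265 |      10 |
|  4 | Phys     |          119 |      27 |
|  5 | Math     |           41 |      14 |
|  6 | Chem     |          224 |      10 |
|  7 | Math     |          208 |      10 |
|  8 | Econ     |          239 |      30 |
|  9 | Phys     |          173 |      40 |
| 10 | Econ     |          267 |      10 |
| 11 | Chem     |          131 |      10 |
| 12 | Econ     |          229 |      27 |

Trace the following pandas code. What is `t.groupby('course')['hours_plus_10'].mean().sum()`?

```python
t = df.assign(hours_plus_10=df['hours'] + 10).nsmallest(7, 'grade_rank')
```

95.0

add column hours_plus_10 = df['hours'] + 10:
   course  grade_rank  hours  hours_plus_10
0    Chem          62     40             50
1    Phys         156     17             27
2    Phys         231     17             27
3    Phys         265     10             20
4    Phys         119     27             37
5    Math          41     14             24
6    Chem         224     10             20
7    Math         208     10             20
8    Econ         239     30             40
9    Phys         173     40             50
10   Econ         267     10             20
11   Chem         131     10             20
12   Econ         229     27             37
take 7 rows with smallest grade_rank:
   course  grade_rank  hours  hours_plus_10
5    Math          41     14             24
0    Chem          62     40             50
4    Phys         119     27             37
11   Chem         131     10             20
1    Phys         156     17             27
9    Phys         173     40             50
7    Math         208     10             20
group by course, mean of hours_plus_10:
course
Chem    35.0
Math    22.0
Phys    38.0
Name: hours_plus_10, dtype: float64
So sum() = 95.0.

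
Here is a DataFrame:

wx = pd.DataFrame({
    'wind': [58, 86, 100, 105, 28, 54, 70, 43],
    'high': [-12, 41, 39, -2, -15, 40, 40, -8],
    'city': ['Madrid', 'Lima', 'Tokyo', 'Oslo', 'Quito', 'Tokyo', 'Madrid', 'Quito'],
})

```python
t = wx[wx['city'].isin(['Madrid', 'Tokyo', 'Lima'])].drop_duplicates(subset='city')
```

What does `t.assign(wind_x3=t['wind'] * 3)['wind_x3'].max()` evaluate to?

filter rows where city in ['Madrid', 'Tokyo', 'Lima']:
   wind  high    city
0    58   -12  Madrid
1    86    41    Lima
2   100    39   Tokyo
5    54    40   Tokyo
6    70    40  Madrid
drop duplicate city (keep=first):
   wind  high    city
0    58   -12  Madrid
1    86    41    Lima
2   100    39   Tokyo
add column wind_x3 = t['wind'] * 3:
   wind  high    city  wind_x3
0    58   -12  Madrid      174
1    86    41    Lima      258
2   100    39   Tokyo      300
The max of column 'wind_x3' is 300.

300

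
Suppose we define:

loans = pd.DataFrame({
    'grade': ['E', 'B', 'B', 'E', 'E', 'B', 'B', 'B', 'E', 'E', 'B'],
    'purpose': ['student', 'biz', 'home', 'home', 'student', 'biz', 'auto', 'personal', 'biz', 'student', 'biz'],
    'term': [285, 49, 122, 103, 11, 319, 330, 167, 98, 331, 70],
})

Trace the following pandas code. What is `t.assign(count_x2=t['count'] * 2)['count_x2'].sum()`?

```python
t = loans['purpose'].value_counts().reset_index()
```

22

value_counts of purpose:
purpose
biz         4
student     3
home        2
auto        1
personal    1
Name: count, dtype: int64
reset_index():
    purpose  count
0       biz      4
1   student      3
2      home      2
3      auto      1
4  personal      1
add column count_x2 = t['count'] * 2:
    purpose  count  count_x2
0       biz      4         8
1   student      3         6
2      home      2         4
3      auto      1         2
4  personal      1         2
So sum() = 22.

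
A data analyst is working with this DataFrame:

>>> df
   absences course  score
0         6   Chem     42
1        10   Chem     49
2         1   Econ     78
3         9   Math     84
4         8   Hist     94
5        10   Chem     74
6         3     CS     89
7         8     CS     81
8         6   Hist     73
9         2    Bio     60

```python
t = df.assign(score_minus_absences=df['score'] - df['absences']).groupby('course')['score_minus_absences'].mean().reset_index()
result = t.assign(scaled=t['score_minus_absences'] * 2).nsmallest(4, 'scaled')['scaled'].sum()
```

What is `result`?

511.666666667

add column score_minus_absences = df['score'] - df['absences']:
   absences course  score  score_minus_absences
0         6   Chem     42                    36
1        10   Chem     49                    39
2         1   Econ     78                    77
3         9   Math     84                    75
4         8   Hist     94                    86
5        10   Chem     74                    64
6         3     CS     89                    86
7         8     CS     81                    73
8         6   Hist     73                    67
9         2    Bio     60                    58
group by course, mean of score_minus_absences:
course
Bio     58.000000
CS      79.500000
Chem    46.333333
Econ    77.000000
Hist    76.500000
Math    75.000000
Name: score_minus_absences, dtype: float64
reset_index():
  course  score_minus_absences
0    Bio             58.000000
1     CS             79.500000
2   Chem             46.333333
3   Econ             77.000000
4   Hist             76.500000
5   Math             75.000000
add column scaled = t['score_minus_absences'] * 2:
  course  score_minus_absences      scaled
0    Bio             58.000000  116.000000
1     CS             79.500000  159.000000
2   Chem             46.333333   92.666667
3   Econ             77.000000  154.000000
4   Hist             76.500000  153.000000
5   Math             75.000000  150.000000
take 4 rows with smallest scaled:
  course  score_minus_absences      scaled
2   Chem             46.333333   92.666667
0    Bio             58.000000  116.000000
5   Math             75.000000  150.000000
4   Hist             76.500000  153.000000
Finally, sum of column 'scaled' = 511.666666667.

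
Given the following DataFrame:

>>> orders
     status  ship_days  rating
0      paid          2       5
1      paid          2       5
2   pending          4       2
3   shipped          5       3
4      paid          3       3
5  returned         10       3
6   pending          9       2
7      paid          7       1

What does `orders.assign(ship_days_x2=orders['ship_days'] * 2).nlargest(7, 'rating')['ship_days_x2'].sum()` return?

add column ship_days_x2 = orders['ship_days'] * 2:
     status  ship_days  rating  ship_days_x2
0      paid          2       5             4
1      paid          2       5             4
2   pending          4       2             8
3   shipped          5       3            10
4      paid          3       3             6
5  returned         10       3            20
6   pending          9       2            18
7      paid          7       1            14
take 7 rows with largest rating:
     status  ship_days  rating  ship_days_x2
0      paid          2       5             4
1      paid          2       5             4
3   shipped          5       3            10
4      paid          3       3             6
5  returned         10       3            20
2   pending          4       2             8
6   pending          9       2            18

70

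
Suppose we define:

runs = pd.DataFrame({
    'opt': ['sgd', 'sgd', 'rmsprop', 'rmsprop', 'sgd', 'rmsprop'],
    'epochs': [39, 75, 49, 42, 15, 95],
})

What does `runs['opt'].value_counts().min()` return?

value_counts of opt:
opt
sgd        3
rmsprop    3
Name: count, dtype: int64
Then the min of the resulting series: 3

3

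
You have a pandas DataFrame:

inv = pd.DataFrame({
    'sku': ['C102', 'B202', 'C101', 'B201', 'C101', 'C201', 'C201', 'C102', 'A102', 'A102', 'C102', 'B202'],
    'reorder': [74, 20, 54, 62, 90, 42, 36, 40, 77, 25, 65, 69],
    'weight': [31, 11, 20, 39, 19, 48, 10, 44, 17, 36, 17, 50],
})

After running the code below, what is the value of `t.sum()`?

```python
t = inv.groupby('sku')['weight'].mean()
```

175.166666667

group by sku, mean of weight:
sku
A102    26.500000
B201    39.000000
B202    30.500000
C101    19.500000
C102    30.666667
C201    29.000000
Name: weight, dtype: float64
The sum of the resulting series is 175.166666667.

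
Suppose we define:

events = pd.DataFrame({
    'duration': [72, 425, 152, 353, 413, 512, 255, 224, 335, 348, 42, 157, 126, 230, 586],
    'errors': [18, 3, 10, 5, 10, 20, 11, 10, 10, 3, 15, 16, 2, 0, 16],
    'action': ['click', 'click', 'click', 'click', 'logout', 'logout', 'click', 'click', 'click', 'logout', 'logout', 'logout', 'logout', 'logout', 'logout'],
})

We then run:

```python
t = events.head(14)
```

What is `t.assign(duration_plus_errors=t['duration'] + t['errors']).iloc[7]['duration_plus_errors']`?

take first 14 rows:
    duration  errors  action
0         72      18   click
1        425       3   click
2        152      10   click
3        353       5   click
4        413      10  logout
5        512      20  logout
6        255      11   click
7        224      10   click
8        335      10   click
9        348       3  logout
10        42      15  logout
11       157      16  logout
12       126       2  logout
13       230       0  logout
add column duration_plus_errors = t['duration'] + t['errors']:
    duration  errors  action  duration_plus_errors
0         72      18   click                    90
1        425       3   click                   428
2        152      10   click                   162
3        353       5   click                   358
4        413      10  logout                   423
5        512      20  logout                   532
6        255      11   click                   266
7        224      10   click                   234
8        335      10   click                   345
9        348       3  logout                   351
10        42      15  logout                    57
11       157      16  logout                   173
12       126       2  logout                   128
13       230       0  logout                   230
Hence 234.

234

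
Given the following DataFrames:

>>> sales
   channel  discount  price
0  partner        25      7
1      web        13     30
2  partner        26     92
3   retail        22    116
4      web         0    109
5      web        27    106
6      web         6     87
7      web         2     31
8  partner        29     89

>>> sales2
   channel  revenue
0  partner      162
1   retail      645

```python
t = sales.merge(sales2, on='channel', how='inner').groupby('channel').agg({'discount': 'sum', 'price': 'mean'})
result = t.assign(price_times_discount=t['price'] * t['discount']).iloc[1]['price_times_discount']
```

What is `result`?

2552.0

merge on 'channel' (how='inner') → 4 rows:
   channel  discount  price  revenue
0  partner        25      7      162
1  partner        26     92      162
2   retail        22    116      645
3  partner        29     89      162
group by channel: sum(discount), mean(price):
         discount       price
channel                      
partner        80   62.666667
retail         22  116.000000
add column price_times_discount = t['price'] * t['discount']:
         discount       price  price_times_discount
channel                                            
partner        80   62.666667           5013.333333
retail         22  116.000000           2552.000000
Reading off the value at position 1, column 'price_times_discount', we get 2552.0.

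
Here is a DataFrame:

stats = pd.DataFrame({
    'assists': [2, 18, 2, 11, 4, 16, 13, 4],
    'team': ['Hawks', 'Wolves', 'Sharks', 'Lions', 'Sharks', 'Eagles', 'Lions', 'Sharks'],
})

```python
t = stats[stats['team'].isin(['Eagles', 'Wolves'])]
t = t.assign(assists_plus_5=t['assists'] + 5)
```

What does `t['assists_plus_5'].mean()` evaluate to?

filter rows where team in ['Eagles', 'Wolves']:
   assists    team
1       18  Wolves
5       16  Eagles
add column assists_plus_5 = t['assists'] + 5:
   assists    team  assists_plus_5
1       18  Wolves              23
5       16  Eagles              21
mean of column 'assists_plus_5' → 22.0

22.0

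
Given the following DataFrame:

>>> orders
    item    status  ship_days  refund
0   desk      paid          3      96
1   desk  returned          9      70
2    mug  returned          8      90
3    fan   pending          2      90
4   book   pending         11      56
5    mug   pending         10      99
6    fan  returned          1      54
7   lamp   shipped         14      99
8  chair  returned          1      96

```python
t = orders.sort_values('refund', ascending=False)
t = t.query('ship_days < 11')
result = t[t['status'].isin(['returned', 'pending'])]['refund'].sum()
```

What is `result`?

499

sort by refund descending:
    item    status  ship_days  refund
5    mug   pending         10      99
7   lamp   shipped         14      99
0   desk      paid          3      96
8  chair  returned          1      96
2    mug  returned          8      90
3    fan   pending          2      90
1   desk  returned          9      70
4   book   pending         11      56
6    fan  returned          1      54
filter rows where ship_days < 11:
    item    status  ship_days  refund
5    mug   pending         10      99
0   desk      paid          3      96
8  chair  returned          1      96
2    mug  returned          8      90
3    fan   pending          2      90
1   desk  returned          9      70
6    fan  returned          1      54
filter rows where status in ['returned', 'pending']:
    item    status  ship_days  refund
5    mug   pending         10      99
8  chair  returned          1      96
2    mug  returned          8      90
3    fan   pending          2      90
1   desk  returned          9      70
6    fan  returned          1      54
Finally, sum of column 'refund' = 499.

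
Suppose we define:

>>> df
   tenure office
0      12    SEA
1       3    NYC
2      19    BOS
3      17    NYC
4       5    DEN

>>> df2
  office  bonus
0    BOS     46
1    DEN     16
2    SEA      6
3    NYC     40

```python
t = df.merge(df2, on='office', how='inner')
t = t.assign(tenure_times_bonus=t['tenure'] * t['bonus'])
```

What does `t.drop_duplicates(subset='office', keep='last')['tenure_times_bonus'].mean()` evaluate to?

426.5

merge on 'office' (how='inner') → 5 rows:
   tenure office  bonus
0      12    SEA      6
1       3    NYC     40
2      19    BOS     46
3      17    NYC     40
4       5    DEN     16
add column tenure_times_bonus = t['tenure'] * t['bonus']:
   tenure office  bonus  tenure_times_bonus
0      12    SEA      6                  72
1       3    NYC     40                 120
2      19    BOS     46                 874
3      17    NYC     40                 680
4       5    DEN     16                  80
drop duplicate office (keep=last):
   tenure office  bonus  tenure_times_bonus
0      12    SEA      6                  72
2      19    BOS     46                 874
3      17    NYC     40                 680
4       5    DEN     16                  80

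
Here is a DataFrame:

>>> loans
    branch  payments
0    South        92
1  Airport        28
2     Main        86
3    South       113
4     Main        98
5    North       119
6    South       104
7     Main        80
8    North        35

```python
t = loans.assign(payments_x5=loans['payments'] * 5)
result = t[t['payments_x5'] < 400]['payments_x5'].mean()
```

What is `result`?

add column payments_x5 = loans['payments'] * 5:
    branch  payments  payments_x5
0    South        92          460
1  Airport        28          140
2     Main        86          430
3    South       113          565
4     Main        98          490
5    North       119          595
6    South       104          520
7     Main        80          400
8    North        35          175
filter rows where payments_x5 < 400:
    branch  payments  payments_x5
1  Airport        28          140
8    North        35          175

157.5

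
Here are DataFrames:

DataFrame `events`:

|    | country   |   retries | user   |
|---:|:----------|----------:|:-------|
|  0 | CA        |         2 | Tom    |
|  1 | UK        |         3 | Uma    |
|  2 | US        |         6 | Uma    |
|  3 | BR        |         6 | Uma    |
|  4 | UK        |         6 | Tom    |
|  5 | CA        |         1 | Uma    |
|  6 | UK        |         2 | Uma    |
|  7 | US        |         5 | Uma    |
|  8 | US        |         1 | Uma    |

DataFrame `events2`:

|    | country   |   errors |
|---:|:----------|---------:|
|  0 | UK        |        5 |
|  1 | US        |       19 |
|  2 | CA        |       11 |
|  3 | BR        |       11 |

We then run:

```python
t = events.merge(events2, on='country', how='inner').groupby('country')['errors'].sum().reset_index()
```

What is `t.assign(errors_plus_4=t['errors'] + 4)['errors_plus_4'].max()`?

61

merge on 'country' (how='inner') → 9 rows:
  country  retries user  errors
0      CA        2  Tom      11
1      UK        3  Uma       5
2      US        6  Uma      19
3      BR        6  Uma      11
4      UK        6  Tom       5
5      CA        1  Uma      11
6      UK        2  Uma       5
7      US        5  Uma      19
8      US        1  Uma      19
group by country, sum of errors:
country
BR    11
CA    22
UK    15
US    57
Name: errors, dtype: int64
reset_index():
  country  errors
0      BR      11
1      CA      22
2      UK      15
3      US      57
add column errors_plus_4 = t['errors'] + 4:
  country  errors  errors_plus_4
0      BR      11             15
1      CA      22             26
2      UK      15             19
3      US      57             61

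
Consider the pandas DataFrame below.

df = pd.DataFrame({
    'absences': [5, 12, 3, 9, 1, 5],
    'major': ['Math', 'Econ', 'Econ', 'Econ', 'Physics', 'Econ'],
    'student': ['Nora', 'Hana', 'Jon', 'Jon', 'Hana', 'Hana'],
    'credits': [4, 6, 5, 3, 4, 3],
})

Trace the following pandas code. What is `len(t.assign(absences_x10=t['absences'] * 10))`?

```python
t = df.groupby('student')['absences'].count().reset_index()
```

3

group by student, count of absences:
student
Hana    3
Jon     2
Nora    1
Name: absences, dtype: int64
reset_index():
  student  absences
0    Hana         3
1     Jon         2
2    Nora         1
add column absences_x10 = t['absences'] * 10:
  student  absences  absences_x10
0    Hana         3            30
1     Jon         2            20
2    Nora         1            10
Taking the number of rows gives 3.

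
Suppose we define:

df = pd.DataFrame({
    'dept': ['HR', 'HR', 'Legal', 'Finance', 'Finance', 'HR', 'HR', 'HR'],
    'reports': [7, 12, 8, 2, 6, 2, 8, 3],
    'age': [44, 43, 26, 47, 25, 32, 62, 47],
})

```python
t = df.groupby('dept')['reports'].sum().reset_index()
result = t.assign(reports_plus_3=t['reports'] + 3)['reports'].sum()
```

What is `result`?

48

group by dept, sum of reports:
dept
Finance     8
HR         32
Legal       8
Name: reports, dtype: int64
reset_index():
      dept  reports
0  Finance        8
1       HR       32
2    Legal        8
add column reports_plus_3 = t['reports'] + 3:
      dept  reports  reports_plus_3
0  Finance        8              11
1       HR       32              35
2    Legal        8              11
Reading off the sum of column 'reports', we get 48.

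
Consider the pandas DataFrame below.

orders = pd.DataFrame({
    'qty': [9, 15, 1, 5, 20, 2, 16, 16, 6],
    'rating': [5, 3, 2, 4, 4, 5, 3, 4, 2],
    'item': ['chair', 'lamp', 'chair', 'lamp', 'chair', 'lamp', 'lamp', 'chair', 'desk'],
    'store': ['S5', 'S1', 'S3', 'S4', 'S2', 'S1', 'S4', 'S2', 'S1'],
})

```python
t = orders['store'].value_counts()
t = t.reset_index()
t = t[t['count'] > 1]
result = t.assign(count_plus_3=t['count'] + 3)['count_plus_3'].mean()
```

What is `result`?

5.33333333333

value_counts of store:
store
S1    3
S4    2
S2    2
S5    1
S3    1
Name: count, dtype: int64
reset_index():
  store  count
0    S1      3
1    S4      2
2    S2      2
3    S5      1
4    S3      1
filter rows where count > 1:
  store  count
0    S1      3
1    S4      2
2    S2      2
add column count_plus_3 = t['count'] + 3:
  store  count  count_plus_3
0    S1      3             6
1    S4      2             5
2    S2      2             5
Taking the mean of column 'count_plus_3' gives 5.33333333333.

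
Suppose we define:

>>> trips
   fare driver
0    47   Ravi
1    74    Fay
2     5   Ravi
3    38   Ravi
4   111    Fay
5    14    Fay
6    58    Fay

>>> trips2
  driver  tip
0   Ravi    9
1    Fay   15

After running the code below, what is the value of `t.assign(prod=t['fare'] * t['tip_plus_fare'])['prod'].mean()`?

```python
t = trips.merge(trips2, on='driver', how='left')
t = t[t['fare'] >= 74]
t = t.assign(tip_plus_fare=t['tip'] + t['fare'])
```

10286.0

merge on 'driver' (how='left') → 7 rows:
   fare driver  tip
0    47   Ravi    9
1    74    Fay   15
2     5   Ravi    9
3    38   Ravi    9
4   111    Fay   15
5    14    Fay   15
6    58    Fay   15
filter rows where fare >= 74:
   fare driver  tip
1    74    Fay   15
4   111    Fay   15
add column tip_plus_fare = t['tip'] + t['fare']:
   fare driver  tip  tip_plus_fare
1    74    Fay   15             89
4   111    Fay   15            126
add column prod = t['fare'] * t['tip_plus_fare']:
   fare driver  tip  tip_plus_fare   prod
1    74    Fay   15             89   6586
4   111    Fay   15            126  13986
Then the mean of column 'prod': 10286.0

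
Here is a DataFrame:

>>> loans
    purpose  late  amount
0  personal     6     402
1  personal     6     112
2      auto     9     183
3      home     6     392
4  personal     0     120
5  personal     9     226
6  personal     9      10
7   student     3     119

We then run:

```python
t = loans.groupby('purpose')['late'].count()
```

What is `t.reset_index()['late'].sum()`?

8

group by purpose, count of late:
purpose
auto        1
home        1
personal    5
student     1
Name: late, dtype: int64
reset_index():
    purpose  late
0      auto     1
1      home     1
2  personal     5
3   student     1
Taking the sum of column 'late' gives 8.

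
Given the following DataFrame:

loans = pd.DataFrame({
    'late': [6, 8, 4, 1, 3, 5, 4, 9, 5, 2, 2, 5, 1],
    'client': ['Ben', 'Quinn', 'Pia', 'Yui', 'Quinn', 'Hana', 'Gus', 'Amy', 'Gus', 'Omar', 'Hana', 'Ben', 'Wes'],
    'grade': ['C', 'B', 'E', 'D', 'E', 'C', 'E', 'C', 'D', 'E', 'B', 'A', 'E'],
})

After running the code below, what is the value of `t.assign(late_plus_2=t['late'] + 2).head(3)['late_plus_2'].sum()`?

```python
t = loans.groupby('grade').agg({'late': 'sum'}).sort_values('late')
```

group by grade, sum of late:
       late
grade      
A         5
B        10
C        20
D         6
E        14
sort by late:
       late
grade      
A         5
D         6
B        10
E        14
C        20
add column late_plus_2 = t['late'] + 2:
       late  late_plus_2
grade                   
A         5            7
D         6            8
B        10           12
E        14           16
C        20           22
take first 3 rows:
       late  late_plus_2
grade                   
A         5            7
D         6            8
B        10           12
Finally, sum of column 'late_plus_2' = 27.

27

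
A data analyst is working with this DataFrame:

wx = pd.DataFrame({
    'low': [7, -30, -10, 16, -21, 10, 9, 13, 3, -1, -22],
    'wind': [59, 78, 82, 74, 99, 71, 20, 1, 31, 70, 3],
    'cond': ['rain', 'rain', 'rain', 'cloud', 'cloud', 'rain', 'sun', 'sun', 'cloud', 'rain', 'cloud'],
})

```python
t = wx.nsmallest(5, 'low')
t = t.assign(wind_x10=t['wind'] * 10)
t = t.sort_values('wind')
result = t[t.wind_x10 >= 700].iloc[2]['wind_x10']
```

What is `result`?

820

take 5 rows with smallest low:
    low  wind   cond
1   -30    78   rain
10  -22     3  cloud
4   -21    99  cloud
2   -10    82   rain
9    -1    70   rain
add column wind_x10 = t['wind'] * 10:
    low  wind   cond  wind_x10
1   -30    78   rain       780
10  -22     3  cloud        30
4   -21    99  cloud       990
2   -10    82   rain       820
9    -1    70   rain       700
sort by wind:
    low  wind   cond  wind_x10
10  -22     3  cloud        30
9    -1    70   rain       700
1   -30    78   rain       780
2   -10    82   rain       820
4   -21    99  cloud       990
filter rows where wind_x10 >= 700:
   low  wind   cond  wind_x10
9   -1    70   rain       700
1  -30    78   rain       780
2  -10    82   rain       820
4  -21    99  cloud       990
Then the value at position 2, column 'wind_x10': 820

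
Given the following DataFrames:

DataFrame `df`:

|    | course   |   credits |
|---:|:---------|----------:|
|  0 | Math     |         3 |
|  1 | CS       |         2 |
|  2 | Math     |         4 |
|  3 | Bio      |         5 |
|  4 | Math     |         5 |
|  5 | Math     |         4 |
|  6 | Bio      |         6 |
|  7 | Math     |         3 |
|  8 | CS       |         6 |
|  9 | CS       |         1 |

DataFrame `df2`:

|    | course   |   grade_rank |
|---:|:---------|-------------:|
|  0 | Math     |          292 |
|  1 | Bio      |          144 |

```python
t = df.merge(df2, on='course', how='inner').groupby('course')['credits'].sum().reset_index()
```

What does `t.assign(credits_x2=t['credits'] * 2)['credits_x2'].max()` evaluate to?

38

merge on 'course' (how='inner') → 7 rows:
  course  credits  grade_rank
0   Math        3         292
1   Math        4         292
2    Bio        5         144
3   Math        5         292
4   Math        4         292
5    Bio        6         144
6   Math        3         292
group by course, sum of credits:
course
Bio     11
Math    19
Name: credits, dtype: int64
reset_index():
  course  credits
0    Bio       11
1   Math       19
add column credits_x2 = t['credits'] * 2:
  course  credits  credits_x2
0    Bio       11          22
1   Math       19          38
So max() = 38.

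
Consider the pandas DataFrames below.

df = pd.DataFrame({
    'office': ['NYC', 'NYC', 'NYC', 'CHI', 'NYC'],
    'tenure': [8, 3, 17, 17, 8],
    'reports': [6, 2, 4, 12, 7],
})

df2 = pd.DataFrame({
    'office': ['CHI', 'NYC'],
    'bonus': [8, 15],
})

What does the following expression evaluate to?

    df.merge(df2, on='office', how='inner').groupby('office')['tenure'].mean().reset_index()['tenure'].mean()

13.0

merge on 'office' (how='inner') → 5 rows:
  office  tenure  reports  bonus
0    NYC       8        6     15
1    NYC       3        2     15
2    NYC      17        4     15
3    CHI      17       12      8
4    NYC       8        7     15
group by office, mean of tenure:
office
CHI    17.0
NYC     9.0
Name: tenure, dtype: float64
reset_index():
  office  tenure
0    CHI    17.0
1    NYC     9.0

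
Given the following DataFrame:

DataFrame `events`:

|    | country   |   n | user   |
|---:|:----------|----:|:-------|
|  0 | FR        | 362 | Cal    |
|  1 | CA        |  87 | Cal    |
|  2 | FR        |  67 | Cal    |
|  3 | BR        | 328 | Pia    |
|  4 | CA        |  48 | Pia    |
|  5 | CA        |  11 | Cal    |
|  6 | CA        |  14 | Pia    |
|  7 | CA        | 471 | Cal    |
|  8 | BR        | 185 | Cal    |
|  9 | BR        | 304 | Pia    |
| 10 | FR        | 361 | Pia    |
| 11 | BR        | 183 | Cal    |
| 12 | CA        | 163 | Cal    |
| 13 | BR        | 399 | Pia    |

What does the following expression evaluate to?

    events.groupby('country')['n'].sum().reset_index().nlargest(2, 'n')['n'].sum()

2193

group by country, sum of n:
country
BR    1399
CA     794
FR     790
Name: n, dtype: int64
reset_index():
  country     n
0      BR  1399
1      CA   794
2      FR   790
take 2 rows with largest n:
  country     n
0      BR  1399
1      CA   794
So sum() = 2193.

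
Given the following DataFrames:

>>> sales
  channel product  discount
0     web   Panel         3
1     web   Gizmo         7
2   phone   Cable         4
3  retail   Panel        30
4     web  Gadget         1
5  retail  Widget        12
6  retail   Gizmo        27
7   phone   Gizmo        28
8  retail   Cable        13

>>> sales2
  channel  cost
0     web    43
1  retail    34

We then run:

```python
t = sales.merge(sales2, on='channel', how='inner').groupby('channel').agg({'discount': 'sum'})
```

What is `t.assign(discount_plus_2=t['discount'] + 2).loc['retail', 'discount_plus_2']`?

84

merge on 'channel' (how='inner') → 7 rows:
  channel product  discount  cost
0     web   Panel         3    43
1     web   Gizmo         7    43
2  retail   Panel        30    34
3     web  Gadget         1    43
4  retail  Widget        12    34
5  retail   Gizmo        27    34
6  retail   Cable        13    34
group by channel, sum of discount:
         discount
channel          
retail         82
web            11
add column discount_plus_2 = t['discount'] + 2:
         discount  discount_plus_2
channel                           
retail         82               84
web            11               13
Finally, value at row 'retail', column 'discount_plus_2' = 84.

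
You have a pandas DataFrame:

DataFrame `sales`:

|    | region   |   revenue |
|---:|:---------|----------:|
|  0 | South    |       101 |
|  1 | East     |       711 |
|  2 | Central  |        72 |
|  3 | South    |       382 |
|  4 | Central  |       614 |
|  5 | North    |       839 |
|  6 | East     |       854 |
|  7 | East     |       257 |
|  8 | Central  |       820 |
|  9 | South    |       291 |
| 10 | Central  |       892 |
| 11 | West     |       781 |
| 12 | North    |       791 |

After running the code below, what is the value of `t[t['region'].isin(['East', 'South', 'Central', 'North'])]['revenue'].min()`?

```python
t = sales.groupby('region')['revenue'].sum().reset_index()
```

774

group by region, sum of revenue:
region
Central    2398
East       1822
North      1630
South       774
West        781
Name: revenue, dtype: int64
reset_index():
    region  revenue
0  Central     2398
1     East     1822
2    North     1630
3    South      774
4     West      781
filter rows where region in ['East', 'South', 'Central', 'North']:
    region  revenue
0  Central     2398
1     East     1822
2    North     1630
3    South      774
Hence 774.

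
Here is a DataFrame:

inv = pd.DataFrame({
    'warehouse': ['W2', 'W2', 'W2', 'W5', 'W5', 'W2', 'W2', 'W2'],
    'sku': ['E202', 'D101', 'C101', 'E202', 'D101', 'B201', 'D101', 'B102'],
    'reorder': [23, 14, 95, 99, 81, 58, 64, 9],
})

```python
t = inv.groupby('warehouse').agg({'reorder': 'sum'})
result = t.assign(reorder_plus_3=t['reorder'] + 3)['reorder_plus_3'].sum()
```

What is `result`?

group by warehouse, sum of reorder:
           reorder
warehouse         
W2             263
W5             180
add column reorder_plus_3 = t['reorder'] + 3:
           reorder  reorder_plus_3
warehouse                         
W2             263             266
W5             180             183
The sum of column 'reorder_plus_3' is 449.

449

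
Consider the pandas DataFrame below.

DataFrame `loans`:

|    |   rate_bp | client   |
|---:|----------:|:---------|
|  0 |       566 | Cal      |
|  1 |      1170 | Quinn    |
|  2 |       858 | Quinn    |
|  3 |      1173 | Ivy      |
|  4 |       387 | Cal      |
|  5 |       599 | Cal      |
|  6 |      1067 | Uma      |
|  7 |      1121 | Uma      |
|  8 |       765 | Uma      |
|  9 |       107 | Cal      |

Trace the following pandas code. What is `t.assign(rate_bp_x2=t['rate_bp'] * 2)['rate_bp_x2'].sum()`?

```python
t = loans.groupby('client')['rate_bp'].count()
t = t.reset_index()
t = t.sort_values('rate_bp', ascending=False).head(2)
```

14

group by client, count of rate_bp:
client
Cal      4
Ivy      1
Quinn    2
Uma      3
Name: rate_bp, dtype: int64
reset_index():
  client  rate_bp
0    Cal        4
1    Ivy        1
2  Quinn        2
3    Uma        3
sort by rate_bp descending:
  client  rate_bp
0    Cal        4
3    Uma        3
2  Quinn        2
1    Ivy        1
take first 2 rows:
  client  rate_bp
0    Cal        4
3    Uma        3
add column rate_bp_x2 = t['rate_bp'] * 2:
  client  rate_bp  rate_bp_x2
0    Cal        4           8
3    Uma        3           6
The sum of column 'rate_bp_x2' is 14.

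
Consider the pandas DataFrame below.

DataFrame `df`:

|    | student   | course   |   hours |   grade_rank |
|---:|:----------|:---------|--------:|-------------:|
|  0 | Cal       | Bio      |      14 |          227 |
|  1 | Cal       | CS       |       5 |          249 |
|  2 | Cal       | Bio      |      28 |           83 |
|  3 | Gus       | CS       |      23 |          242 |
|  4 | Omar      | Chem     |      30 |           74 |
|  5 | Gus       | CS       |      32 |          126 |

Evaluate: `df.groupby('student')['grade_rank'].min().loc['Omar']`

74

group by student, min of grade_rank:
student
Cal      83
Gus     126
Omar     74
Name: grade_rank, dtype: int64
Taking the value at index 'Omar' gives 74.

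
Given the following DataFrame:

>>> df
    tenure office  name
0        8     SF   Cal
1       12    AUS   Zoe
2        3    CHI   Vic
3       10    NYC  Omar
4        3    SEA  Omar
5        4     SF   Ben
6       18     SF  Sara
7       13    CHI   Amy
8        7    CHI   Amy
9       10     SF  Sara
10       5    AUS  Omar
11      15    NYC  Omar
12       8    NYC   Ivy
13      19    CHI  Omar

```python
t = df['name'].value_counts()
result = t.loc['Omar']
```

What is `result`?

5

value_counts of name:
name
Omar    5
Sara    2
Amy     2
Cal     1
Zoe     1
Vic     1
Ben     1
Ivy     1
Name: count, dtype: int64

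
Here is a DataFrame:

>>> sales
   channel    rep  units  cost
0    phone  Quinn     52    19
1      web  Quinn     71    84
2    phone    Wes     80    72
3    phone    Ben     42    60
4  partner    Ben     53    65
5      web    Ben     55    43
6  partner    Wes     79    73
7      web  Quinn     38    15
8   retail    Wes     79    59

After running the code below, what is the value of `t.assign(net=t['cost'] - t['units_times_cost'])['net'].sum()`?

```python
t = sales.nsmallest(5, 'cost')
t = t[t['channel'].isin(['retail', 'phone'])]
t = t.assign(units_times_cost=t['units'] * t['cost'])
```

-8031

take 5 rows with smallest cost:
  channel    rep  units  cost
7     web  Quinn     38    15
0   phone  Quinn     52    19
5     web    Ben     55    43
8  retail    Wes     79    59
3   phone    Ben     42    60
filter rows where channel in ['retail', 'phone']:
  channel    rep  units  cost
0   phone  Quinn     52    19
8  retail    Wes     79    59
3   phone    Ben     42    60
add column units_times_cost = t['units'] * t['cost']:
  channel    rep  units  cost  units_times_cost
0   phone  Quinn     52    19               988
8  retail    Wes     79    59              4661
3   phone    Ben     42    60              2520
add column net = t['cost'] - t['units_times_cost']:
  channel    rep  units  cost  units_times_cost   net
0   phone  Quinn     52    19               988  -969
8  retail    Wes     79    59              4661 -4602
3   phone    Ben     42    60              2520 -2460
Finally, sum of column 'net' = -8031.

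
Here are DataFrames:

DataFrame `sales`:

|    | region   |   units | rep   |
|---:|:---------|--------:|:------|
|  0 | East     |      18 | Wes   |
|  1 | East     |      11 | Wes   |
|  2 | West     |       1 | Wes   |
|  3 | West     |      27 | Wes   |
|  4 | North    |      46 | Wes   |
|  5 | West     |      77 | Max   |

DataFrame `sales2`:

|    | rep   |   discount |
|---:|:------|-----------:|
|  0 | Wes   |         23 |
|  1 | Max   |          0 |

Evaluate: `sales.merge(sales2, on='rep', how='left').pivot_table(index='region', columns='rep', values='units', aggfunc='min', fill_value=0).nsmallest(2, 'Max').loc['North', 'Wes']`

merge on 'rep' (how='left') → 6 rows:
  region  units  rep  discount
0   East     18  Wes        23
1   East     11  Wes        23
2   West      1  Wes        23
3   West     27  Wes        23
4  North     46  Wes        23
5   West     77  Max         0
pivot: rows=region, cols=rep, min(units):
rep     Max  Wes
region          
East      0   11
North     0   46
West     77    1
take 2 rows with smallest Max:
rep     Max  Wes
region          
East      0   11
North     0   46
Reading off the value at row 'North', column 'Wes', we get 46.

46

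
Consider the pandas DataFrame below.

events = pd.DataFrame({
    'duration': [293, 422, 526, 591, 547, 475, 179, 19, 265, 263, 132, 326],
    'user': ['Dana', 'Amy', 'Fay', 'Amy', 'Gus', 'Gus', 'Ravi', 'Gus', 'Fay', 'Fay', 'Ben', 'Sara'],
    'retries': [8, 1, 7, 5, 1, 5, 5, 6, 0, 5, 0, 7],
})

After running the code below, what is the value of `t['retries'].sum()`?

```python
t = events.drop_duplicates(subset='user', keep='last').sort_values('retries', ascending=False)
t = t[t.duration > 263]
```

20

drop duplicate user (keep=last):
    duration  user  retries
0        293  Dana        8
3        591   Amy        5
6        179  Ravi        5
7         19   Gus        6
9        263   Fay        5
10       132   Ben        0
11       326  Sara        7
sort by retries descending:
    duration  user  retries
0        293  Dana        8
11       326  Sara        7
7         19   Gus        6
3        591   Amy        5
6        179  Ravi        5
9        263   Fay        5
10       132   Ben        0
filter rows where duration > 263:
    duration  user  retries
0        293  Dana        8
11       326  Sara        7
3        591   Amy        5
Finally, sum of column 'retries' = 20.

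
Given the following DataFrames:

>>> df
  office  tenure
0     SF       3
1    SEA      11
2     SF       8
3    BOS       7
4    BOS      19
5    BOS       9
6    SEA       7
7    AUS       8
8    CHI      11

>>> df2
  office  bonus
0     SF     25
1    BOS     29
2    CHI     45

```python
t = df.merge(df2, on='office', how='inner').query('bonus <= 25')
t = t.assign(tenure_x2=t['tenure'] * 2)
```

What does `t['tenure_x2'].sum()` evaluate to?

merge on 'office' (how='inner') → 6 rows:
  office  tenure  bonus
0     SF       3     25
1     SF       8     25
2    BOS       7     29
3    BOS      19     29
4    BOS       9     29
5    CHI      11     45
filter rows where bonus <= 25:
  office  tenure  bonus
0     SF       3     25
1     SF       8     25
add column tenure_x2 = t['tenure'] * 2:
  office  tenure  bonus  tenure_x2
0     SF       3     25          6
1     SF       8     25         16

22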